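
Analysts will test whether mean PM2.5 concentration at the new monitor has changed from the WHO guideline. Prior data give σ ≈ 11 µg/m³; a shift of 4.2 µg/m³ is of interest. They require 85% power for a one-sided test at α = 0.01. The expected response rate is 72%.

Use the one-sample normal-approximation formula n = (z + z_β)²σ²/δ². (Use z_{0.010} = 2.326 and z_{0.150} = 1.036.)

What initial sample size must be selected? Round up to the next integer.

n = 108

n = (z_α + z_β)² · σ² / δ²
  = (2.326 + 1.036)² · 11² / 4.2²
  = 11.3030 · 121 / 17.64
  = 77.53
Adjust for 72% response: 77.53 / 0.72 = 107.68.
Round up → n = 108.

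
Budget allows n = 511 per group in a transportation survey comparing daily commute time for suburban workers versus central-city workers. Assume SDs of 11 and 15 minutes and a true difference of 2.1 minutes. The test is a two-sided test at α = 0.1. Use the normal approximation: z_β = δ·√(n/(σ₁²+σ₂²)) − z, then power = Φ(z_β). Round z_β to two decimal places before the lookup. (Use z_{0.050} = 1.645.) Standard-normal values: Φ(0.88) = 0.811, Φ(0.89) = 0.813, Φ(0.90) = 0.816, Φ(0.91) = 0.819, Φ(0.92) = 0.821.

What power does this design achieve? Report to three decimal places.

Power ≈ 0.819

z_β = δ·√(n/(σ₁²+σ₂²)) − z_{α/2}
    = 2.1 · √(511/346) − 1.645
    = 2.1 · 1.21527 − 1.645
    = 2.5521 − 1.645 = 0.9071 → 0.91
Power = Φ(0.91) = 0.819.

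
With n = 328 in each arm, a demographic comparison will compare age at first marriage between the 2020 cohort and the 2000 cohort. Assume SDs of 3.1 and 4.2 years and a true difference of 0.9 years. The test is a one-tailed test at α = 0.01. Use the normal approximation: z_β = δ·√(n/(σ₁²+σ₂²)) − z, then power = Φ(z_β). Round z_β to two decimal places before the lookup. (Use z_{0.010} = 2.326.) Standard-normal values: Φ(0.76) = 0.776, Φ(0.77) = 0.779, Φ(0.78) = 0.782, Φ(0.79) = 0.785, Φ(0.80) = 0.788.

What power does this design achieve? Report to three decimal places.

z_β = δ·√(n/(σ₁²+σ₂²)) − z_α
    = 0.9 · √(328/27.25) − 2.326
    = 0.9 · 3.46939 − 2.326
    = 3.1225 − 2.326 = 0.7965 → 0.80
Power = Φ(0.80) = 0.788.

Power ≈ 0.788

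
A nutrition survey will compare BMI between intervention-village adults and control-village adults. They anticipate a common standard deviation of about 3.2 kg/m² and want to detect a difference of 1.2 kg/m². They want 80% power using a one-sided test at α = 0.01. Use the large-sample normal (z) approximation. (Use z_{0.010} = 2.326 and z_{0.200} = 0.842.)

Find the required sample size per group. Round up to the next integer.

n = (z_α + z_β)² · (σ₁² + σ₂²) / δ²
  = (2.326 + 0.842)² · (2·3.2² = 20.48) / 1.2²
  = 10.0362 · 20.48 / 1.44
  = 142.74
Round up → n = 143 per group.

n = 143 per group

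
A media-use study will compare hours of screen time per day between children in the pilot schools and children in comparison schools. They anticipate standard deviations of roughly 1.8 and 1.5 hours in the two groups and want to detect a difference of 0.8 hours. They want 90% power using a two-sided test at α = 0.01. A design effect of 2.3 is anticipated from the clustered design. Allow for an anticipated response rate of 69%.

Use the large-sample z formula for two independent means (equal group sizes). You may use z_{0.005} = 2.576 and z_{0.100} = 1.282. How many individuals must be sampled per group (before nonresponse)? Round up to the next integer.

n = (z_{α/2} + z_β)² · (σ₁² + σ₂²) / δ²
  = (2.576 + 1.282)² · (1.8² + 1.5² = 5.49) / 0.8²
  = 14.8842 · 5.49 / 0.64
  = 127.68
Design effect: 2.3 × 127.68 = 293.66.
Adjust for 69% response: 293.66 / 0.69 = 425.59.
Round up → n = 426 per group.

n = 426 per group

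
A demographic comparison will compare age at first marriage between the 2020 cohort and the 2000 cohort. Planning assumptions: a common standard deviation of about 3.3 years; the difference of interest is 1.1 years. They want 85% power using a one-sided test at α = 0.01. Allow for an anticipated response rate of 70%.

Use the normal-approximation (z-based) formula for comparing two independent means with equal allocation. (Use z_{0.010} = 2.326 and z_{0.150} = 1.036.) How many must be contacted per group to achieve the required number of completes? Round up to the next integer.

n = (z_α + z_β)² · (σ₁² + σ₂²) / δ²
  = (2.326 + 1.036)² · (2·3.3² = 21.78) / 1.1²
  = 11.3030 · 21.78 / 1.21
  = 203.45
Adjust for 70% response: 203.45 / 0.70 = 290.65.
Round up → n = 291 per group.

n = 291 per group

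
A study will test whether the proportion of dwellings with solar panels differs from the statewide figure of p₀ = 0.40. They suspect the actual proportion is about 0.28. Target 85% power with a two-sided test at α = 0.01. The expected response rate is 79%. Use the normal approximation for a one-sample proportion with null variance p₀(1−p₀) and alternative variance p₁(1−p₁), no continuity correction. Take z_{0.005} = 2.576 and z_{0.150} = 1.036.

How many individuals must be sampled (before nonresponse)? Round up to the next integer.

n = [z_{α/2}·√(p₀q₀) + z_β·√(p₁q₁)]² / (p₁ − p₀)²
  = [2.576·√(0.40·0.60) + 1.036·√(0.28·0.72)]² / (-0.12)²
  = [2.576·0.4899 + 1.036·0.4490]² / 0.0144
  = [1.7271]² / 0.0144
  = 207.15
Adjust for 79% response: 207.15 / 0.79 = 262.22.
Round up → n = 263.

n = 263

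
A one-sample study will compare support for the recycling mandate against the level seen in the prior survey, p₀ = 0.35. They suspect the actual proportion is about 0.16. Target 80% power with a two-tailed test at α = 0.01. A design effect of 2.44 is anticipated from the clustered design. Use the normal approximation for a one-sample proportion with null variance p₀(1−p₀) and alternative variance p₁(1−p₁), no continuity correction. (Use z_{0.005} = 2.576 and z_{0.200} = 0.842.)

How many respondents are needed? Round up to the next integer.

n = 160

n = [z_{α/2}·√(p₀q₀) + z_β·√(p₁q₁)]² / (p₁ − p₀)²
  = [2.576·√(0.35·0.65) + 0.842·√(0.16·0.84)]² / (-0.19)²
  = [2.576·0.4770 + 0.842·0.3666]² / 0.0361
  = [1.5374]² / 0.0361
  = 65.47
Design effect: 2.44 × 65.47 = 159.75.
Round up → n = 160.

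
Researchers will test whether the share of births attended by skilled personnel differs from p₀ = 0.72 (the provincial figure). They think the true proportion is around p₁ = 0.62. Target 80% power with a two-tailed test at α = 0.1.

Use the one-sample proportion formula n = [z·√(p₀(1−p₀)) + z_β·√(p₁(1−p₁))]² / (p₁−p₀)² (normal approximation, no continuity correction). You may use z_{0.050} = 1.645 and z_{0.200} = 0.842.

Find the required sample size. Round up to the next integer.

n = 132

n = [z_{α/2}·√(p₀q₀) + z_β·√(p₁q₁)]² / (p₁ − p₀)²
  = [1.645·√(0.72·0.28) + 0.842·√(0.62·0.38)]² / (-0.10)²
  = [1.645·0.4490 + 0.842·0.4854]² / 0.0100
  = [1.1473]² / 0.0100
  = 131.63
Round up → n = 132.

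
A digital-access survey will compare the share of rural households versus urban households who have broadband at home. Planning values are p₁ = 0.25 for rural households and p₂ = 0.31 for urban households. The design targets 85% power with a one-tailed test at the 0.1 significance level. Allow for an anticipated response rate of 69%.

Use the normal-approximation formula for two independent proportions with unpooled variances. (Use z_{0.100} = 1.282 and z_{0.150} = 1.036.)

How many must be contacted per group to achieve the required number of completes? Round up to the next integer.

n = (z_α + z_β)² · [p₁(1−p₁) + p₂(1−p₂)] / (p₁ − p₂)²
  = (1.282 + 1.036)² · (0.25·0.75 + 0.31·0.69) / (-0.06)²
  = (2.318)² · (0.1875 + 0.2139) / 0.0036
  = 5.3731 · 0.4014 / 0.0036
  = 599.10
Adjust for 69% response: 599.10 / 0.69 = 868.27.
Round up → n = 869 per group.

n = 869 per group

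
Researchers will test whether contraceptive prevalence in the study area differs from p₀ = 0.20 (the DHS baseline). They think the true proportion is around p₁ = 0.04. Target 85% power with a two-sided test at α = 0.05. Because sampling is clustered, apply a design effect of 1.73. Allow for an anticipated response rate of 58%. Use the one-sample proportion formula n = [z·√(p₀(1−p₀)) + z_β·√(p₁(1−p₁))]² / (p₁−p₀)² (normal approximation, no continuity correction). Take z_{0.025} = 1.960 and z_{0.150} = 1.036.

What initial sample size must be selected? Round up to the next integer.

n = [z_{α/2}·√(p₀q₀) + z_β·√(p₁q₁)]² / (p₁ − p₀)²
  = [1.960·√(0.20·0.80) + 1.036·√(0.04·0.96)]² / (-0.16)²
  = [1.960·0.4000 + 1.036·0.1960]² / 0.0256
  = [0.9870]² / 0.0256
  = 38.05
Design effect: 1.73 × 38.05 = 65.83.
Adjust for 58% response: 65.83 / 0.58 = 113.51.
Round up → n = 114.

n = 114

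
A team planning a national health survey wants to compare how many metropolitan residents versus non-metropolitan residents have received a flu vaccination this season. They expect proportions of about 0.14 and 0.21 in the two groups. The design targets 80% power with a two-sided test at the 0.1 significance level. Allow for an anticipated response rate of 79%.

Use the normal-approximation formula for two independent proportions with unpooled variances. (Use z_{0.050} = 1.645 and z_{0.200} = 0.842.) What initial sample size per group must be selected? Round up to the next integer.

n = 458 per group

n = (z_{α/2} + z_β)² · [p₁(1−p₁) + p₂(1−p₂)] / (p₁ − p₂)²
  = (1.645 + 0.842)² · (0.14·0.86 + 0.21·0.79) / (-0.07)²
  = (2.487)² · (0.1204 + 0.1659) / 0.0049
  = 6.1852 · 0.2863 / 0.0049
  = 361.39
Adjust for 79% response: 361.39 / 0.79 = 457.46.
Round up → n = 458 per group.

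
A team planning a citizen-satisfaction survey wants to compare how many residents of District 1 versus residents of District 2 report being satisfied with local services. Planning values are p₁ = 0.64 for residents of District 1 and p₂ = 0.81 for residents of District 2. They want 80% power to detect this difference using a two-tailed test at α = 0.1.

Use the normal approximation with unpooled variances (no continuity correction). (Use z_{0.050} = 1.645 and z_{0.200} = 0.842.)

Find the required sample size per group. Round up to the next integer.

n = 83 per group

n = (z_{α/2} + z_β)² · [p₁(1−p₁) + p₂(1−p₂)] / (p₁ − p₂)²
  = (1.645 + 0.842)² · (0.64·0.36 + 0.81·0.19) / (-0.17)²
  = (2.487)² · (0.2304 + 0.1539) / 0.0289
  = 6.1852 · 0.3843 / 0.0289
  = 82.25
Round up → n = 83 per group.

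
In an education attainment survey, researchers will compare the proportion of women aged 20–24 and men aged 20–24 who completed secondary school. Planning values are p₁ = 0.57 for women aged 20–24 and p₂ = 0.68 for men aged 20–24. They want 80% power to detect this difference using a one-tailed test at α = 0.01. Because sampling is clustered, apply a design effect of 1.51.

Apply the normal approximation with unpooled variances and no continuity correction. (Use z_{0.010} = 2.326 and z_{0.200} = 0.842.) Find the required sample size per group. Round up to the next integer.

n = (z_α + z_β)² · [p₁(1−p₁) + p₂(1−p₂)] / (p₁ − p₂)²
  = (2.326 + 0.842)² · (0.57·0.43 + 0.68·0.32) / (-0.11)²
  = (3.168)² · (0.2451 + 0.2176) / 0.0121
  = 10.0362 · 0.4627 / 0.0121
  = 383.78
Design effect: 1.51 × 383.78 = 579.51.
Round up → n = 580 per group.

n = 580 per group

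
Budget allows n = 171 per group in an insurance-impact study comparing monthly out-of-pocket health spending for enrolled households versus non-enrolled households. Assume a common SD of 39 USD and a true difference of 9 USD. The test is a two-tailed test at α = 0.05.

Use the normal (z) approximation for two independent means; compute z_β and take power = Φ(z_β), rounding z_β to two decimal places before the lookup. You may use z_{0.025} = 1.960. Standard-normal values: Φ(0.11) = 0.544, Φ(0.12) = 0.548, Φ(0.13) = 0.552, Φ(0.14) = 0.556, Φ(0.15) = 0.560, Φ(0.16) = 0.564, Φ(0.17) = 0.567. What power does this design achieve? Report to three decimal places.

z_β = δ·√(n/(σ₁²+σ₂²)) − z_{α/2}
    = 9 · √(171/3042) − 1.960
    = 9 · 0.23709 − 1.960
    = 2.1338 − 1.960 = 0.1738 → 0.17
Power = Φ(0.17) = 0.567.

Power ≈ 0.567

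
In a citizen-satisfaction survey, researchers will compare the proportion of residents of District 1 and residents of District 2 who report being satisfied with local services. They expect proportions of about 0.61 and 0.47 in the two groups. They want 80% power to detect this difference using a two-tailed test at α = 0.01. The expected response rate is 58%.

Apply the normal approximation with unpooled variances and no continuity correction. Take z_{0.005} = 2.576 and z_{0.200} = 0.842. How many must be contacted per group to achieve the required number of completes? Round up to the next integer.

n = (z_{α/2} + z_β)² · [p₁(1−p₁) + p₂(1−p₂)] / (p₁ − p₂)²
  = (2.576 + 0.842)² · (0.61·0.39 + 0.47·0.53) / (0.14)²
  = (3.418)² · (0.2379 + 0.2491) / 0.0196
  = 11.6827 · 0.4870 / 0.0196
  = 290.28
Adjust for 58% response: 290.28 / 0.58 = 500.48.
Round up → n = 501 per group.

n = 501 per group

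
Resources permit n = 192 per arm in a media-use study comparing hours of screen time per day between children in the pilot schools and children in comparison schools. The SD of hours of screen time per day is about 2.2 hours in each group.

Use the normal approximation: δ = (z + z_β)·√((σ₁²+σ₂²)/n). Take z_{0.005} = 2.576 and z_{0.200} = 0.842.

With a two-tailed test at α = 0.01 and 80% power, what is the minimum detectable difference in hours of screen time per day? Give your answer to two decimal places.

Minimum detectable difference ≈ 0.77 hours

δ = (z_{α/2} + z_β) · √((σ₁²+σ₂²)/n)
  = (2.576 + 0.842) · √(9.68/192)
  = 3.418 · √0.05042
  = 3.418 · 0.2245
  = 0.7675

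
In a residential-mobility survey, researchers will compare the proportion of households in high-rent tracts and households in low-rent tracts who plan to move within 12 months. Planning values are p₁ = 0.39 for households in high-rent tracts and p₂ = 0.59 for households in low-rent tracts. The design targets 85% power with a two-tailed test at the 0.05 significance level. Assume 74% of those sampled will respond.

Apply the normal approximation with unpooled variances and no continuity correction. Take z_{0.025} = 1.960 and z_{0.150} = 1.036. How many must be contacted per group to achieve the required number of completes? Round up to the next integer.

n = 146 per group

n = (z_{α/2} + z_β)² · [p₁(1−p₁) + p₂(1−p₂)] / (p₁ − p₂)²
  = (1.960 + 1.036)² · (0.39·0.61 + 0.59·0.41) / (-0.20)²
  = (2.996)² · (0.2379 + 0.2419) / 0.0400
  = 8.9760 · 0.4798 / 0.0400
  = 107.67
Adjust for 74% response: 107.67 / 0.74 = 145.50.
Round up → n = 146 per group.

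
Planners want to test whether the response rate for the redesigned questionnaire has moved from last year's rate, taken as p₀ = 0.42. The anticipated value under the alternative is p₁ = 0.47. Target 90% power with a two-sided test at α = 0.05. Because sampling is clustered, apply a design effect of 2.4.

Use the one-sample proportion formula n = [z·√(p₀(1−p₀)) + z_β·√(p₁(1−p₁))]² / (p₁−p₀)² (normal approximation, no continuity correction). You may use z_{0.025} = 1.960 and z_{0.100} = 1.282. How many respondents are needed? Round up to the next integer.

n = [z_{α/2}·√(p₀q₀) + z_β·√(p₁q₁)]² / (p₁ − p₀)²
  = [1.960·√(0.42·0.58) + 1.282·√(0.47·0.53)]² / (0.05)²
  = [1.960·0.4936 + 1.282·0.4991]² / 0.0025
  = [1.6072]² / 0.0025
  = 1033.26
Design effect: 2.4 × 1033.26 = 2479.83.
Round up → n = 2480.

n = 2480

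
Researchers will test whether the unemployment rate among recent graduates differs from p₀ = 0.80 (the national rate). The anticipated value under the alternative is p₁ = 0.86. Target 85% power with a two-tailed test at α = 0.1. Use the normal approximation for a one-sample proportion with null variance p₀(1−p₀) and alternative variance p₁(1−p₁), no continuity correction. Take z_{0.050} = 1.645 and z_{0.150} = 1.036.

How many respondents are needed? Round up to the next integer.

n = 288

n = [z_{α/2}·√(p₀q₀) + z_β·√(p₁q₁)]² / (p₁ − p₀)²
  = [1.645·√(0.80·0.20) + 1.036·√(0.86·0.14)]² / (0.06)²
  = [1.645·0.4000 + 1.036·0.3470]² / 0.0036
  = [1.0175]² / 0.0036
  = 287.57
Round up → n = 288.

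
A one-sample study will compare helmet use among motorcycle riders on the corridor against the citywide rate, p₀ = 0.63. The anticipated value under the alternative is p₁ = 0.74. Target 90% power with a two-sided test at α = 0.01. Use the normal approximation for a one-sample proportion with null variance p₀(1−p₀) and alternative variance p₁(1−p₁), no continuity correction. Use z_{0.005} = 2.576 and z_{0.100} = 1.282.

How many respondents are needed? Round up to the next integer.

n = [z_{α/2}·√(p₀q₀) + z_β·√(p₁q₁)]² / (p₁ − p₀)²
  = [2.576·√(0.63·0.37) + 1.282·√(0.74·0.26)]² / (0.11)²
  = [2.576·0.4828 + 1.282·0.4386]² / 0.0121
  = [1.8060]² / 0.0121
  = 269.57
Round up → n = 270.

n = 270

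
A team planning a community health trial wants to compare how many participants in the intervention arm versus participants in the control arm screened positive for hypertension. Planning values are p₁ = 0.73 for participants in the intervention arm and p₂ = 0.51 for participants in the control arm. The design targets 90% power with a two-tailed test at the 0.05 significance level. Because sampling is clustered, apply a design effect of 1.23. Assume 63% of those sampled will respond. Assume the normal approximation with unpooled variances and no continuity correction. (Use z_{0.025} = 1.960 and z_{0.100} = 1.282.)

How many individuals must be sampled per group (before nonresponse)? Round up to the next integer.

n = (z_{α/2} + z_β)² · [p₁(1−p₁) + p₂(1−p₂)] / (p₁ − p₂)²
  = (1.960 + 1.282)² · (0.73·0.27 + 0.51·0.49) / (0.22)²
  = (3.242)² · (0.1971 + 0.2499) / 0.0484
  = 10.5106 · 0.4470 / 0.0484
  = 97.07
Design effect: 1.23 × 97.07 = 119.40.
Adjust for 63% response: 119.40 / 0.63 = 189.52.
Round up → n = 190 per group.

n = 190 per group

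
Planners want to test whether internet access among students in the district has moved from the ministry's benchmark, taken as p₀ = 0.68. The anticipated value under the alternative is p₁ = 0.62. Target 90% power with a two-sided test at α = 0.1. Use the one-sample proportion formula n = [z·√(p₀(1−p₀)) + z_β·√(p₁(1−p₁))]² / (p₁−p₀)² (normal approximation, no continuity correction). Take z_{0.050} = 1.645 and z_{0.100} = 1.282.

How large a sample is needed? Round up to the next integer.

n = [z_{α/2}·√(p₀q₀) + z_β·√(p₁q₁)]² / (p₁ − p₀)²
  = [1.645·√(0.68·0.32) + 1.282·√(0.62·0.38)]² / (-0.06)²
  = [1.645·0.4665 + 1.282·0.4854]² / 0.0036
  = [1.3896]² / 0.0036
  = 536.40
Round up → n = 537.

n = 537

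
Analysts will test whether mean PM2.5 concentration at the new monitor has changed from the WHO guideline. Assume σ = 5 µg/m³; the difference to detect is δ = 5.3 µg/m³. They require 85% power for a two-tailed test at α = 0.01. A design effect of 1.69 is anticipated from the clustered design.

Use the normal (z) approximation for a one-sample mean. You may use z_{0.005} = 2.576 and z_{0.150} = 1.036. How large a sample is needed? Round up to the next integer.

n = 20

n = (z_{α/2} + z_β)² · σ² / δ²
  = (2.576 + 1.036)² · 5² / 5.3²
  = 13.0465 · 25 / 28.09
  = 11.61
Design effect: 1.69 × 11.61 = 19.62.
Round up → n = 20.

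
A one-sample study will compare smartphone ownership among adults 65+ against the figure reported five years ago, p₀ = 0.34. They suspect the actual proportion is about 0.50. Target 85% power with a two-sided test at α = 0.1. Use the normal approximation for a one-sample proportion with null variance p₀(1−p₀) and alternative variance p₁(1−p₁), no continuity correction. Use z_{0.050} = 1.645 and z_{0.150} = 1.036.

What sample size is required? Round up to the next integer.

n = [z_{α/2}·√(p₀q₀) + z_β·√(p₁q₁)]² / (p₁ − p₀)²
  = [1.645·√(0.34·0.66) + 1.036·√(0.50·0.50)]² / (0.16)²
  = [1.645·0.4737 + 1.036·0.5000]² / 0.0256
  = [1.2973]² / 0.0256
  = 65.74
Round up → n = 66.

n = 66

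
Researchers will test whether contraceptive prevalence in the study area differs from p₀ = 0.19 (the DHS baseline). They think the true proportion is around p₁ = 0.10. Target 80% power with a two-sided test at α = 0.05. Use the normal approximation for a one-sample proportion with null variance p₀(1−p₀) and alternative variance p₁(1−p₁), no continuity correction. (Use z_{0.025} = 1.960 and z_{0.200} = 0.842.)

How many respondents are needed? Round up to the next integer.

n = [z_{α/2}·√(p₀q₀) + z_β·√(p₁q₁)]² / (p₁ − p₀)²
  = [1.960·√(0.19·0.81) + 0.842·√(0.10·0.90)]² / (-0.09)²
  = [1.960·0.3923 + 0.842·0.3000]² / 0.0081
  = [1.0215]² / 0.0081
  = 128.82
Round up → n = 129.

n = 129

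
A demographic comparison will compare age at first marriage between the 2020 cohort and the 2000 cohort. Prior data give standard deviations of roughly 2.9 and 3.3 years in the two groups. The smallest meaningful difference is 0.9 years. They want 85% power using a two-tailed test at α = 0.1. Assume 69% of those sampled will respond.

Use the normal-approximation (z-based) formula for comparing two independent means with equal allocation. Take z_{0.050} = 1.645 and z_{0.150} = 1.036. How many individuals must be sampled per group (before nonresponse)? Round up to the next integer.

n = (z_{α/2} + z_β)² · (σ₁² + σ₂²) / δ²
  = (1.645 + 1.036)² · (2.9² + 3.3² = 19.3) / 0.9²
  = 7.1878 · 19.3 / 0.81
  = 171.26
Adjust for 69% response: 171.26 / 0.69 = 248.21.
Round up → n = 249 per group.

n = 249 per group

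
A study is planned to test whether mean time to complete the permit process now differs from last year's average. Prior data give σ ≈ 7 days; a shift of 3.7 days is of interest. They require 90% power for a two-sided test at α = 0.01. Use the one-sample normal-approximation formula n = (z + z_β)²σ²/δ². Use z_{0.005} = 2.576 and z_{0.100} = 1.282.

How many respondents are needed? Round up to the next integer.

n = 54

n = (z_{α/2} + z_β)² · σ² / δ²
  = (2.576 + 1.282)² · 7² / 3.7²
  = 14.8842 · 49 / 13.69
  = 53.27
Round up → n = 54.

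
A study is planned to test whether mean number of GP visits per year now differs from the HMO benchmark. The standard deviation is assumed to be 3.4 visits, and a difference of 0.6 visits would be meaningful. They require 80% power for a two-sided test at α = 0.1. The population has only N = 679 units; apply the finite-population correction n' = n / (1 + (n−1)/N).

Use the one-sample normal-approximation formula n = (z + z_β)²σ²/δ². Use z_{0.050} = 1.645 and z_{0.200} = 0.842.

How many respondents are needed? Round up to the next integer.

n = 154

n = (z_{α/2} + z_β)² · σ² / δ²
  = (1.645 + 0.842)² · 3.4² / 0.6²
  = 6.1852 · 11.56 / 0.36
  = 198.61
Finite-population correction (N = 679): 198.61 / (1 + (198.61 − 1)/679) = 153.84.
Round up → n = 154.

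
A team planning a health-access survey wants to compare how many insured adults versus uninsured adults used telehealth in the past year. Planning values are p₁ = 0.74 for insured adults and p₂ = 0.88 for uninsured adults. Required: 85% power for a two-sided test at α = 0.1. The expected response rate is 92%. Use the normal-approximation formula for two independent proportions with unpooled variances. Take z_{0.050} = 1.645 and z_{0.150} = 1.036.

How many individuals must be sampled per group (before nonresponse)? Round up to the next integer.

n = 119 per group

n = (z_{α/2} + z_β)² · [p₁(1−p₁) + p₂(1−p₂)] / (p₁ − p₂)²
  = (1.645 + 1.036)² · (0.74·0.26 + 0.88·0.12) / (-0.14)²
  = (2.681)² · (0.1924 + 0.1056) / 0.0196
  = 7.1878 · 0.2980 / 0.0196
  = 109.28
Adjust for 92% response: 109.28 / 0.92 = 118.79.
Round up → n = 119 per group.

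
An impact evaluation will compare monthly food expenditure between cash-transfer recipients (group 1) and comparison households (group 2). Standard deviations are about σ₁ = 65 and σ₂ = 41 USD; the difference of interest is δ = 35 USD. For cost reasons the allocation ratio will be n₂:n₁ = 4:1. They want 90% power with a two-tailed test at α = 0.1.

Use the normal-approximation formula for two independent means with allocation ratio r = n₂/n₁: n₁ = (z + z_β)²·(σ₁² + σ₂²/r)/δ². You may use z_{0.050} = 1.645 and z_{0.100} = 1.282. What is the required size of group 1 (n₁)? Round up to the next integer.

n₁ = 33

n₁ = (z_{α/2} + z_β)² · (σ₁² + σ₂²/r) / δ²
   = (1.645 + 1.282)² · (65² + 41²/4) / 35²
   = 8.5673 · (4225 + 420.25) / 1225
   = 8.5673 · 4645.2 / 1225
   = 32.49
Round up → n₁ = 33; n₂ = r·n₁ = 4 × 33 = 132.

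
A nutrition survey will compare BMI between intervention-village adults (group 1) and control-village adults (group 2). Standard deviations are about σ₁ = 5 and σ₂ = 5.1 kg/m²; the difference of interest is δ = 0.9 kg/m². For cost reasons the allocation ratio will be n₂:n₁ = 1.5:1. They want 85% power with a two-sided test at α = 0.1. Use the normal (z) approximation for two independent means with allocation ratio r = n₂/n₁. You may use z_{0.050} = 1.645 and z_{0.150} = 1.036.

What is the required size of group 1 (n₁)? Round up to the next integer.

n₁ = (z_{α/2} + z_β)² · (σ₁² + σ₂²/r) / δ²
   = (1.645 + 1.036)² · (5² + 5.1²/1.5) / 0.9²
   = 7.1878 · (25 + 17.34) / 0.81
   = 7.1878 · 42.34 / 0.81
   = 375.72
Round up → n₁ = 376; n₂ = r·n₁ = 1.5 × 376 = 564.

n₁ = 376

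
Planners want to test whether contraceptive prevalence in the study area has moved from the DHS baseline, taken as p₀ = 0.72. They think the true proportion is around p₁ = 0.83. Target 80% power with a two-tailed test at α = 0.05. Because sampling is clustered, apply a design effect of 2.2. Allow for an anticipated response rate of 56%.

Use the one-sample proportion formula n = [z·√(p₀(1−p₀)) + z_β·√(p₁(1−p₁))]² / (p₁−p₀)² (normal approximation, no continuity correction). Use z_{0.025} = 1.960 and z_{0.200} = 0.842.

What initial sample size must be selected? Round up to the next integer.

n = 465

n = [z_{α/2}·√(p₀q₀) + z_β·√(p₁q₁)]² / (p₁ − p₀)²
  = [1.960·√(0.72·0.28) + 0.842·√(0.83·0.17)]² / (0.11)²
  = [1.960·0.4490 + 0.842·0.3756]² / 0.0121
  = [1.1963]² / 0.0121
  = 118.28
Design effect: 2.2 × 118.28 = 260.22.
Adjust for 56% response: 260.22 / 0.56 = 464.67.
Round up → n = 465.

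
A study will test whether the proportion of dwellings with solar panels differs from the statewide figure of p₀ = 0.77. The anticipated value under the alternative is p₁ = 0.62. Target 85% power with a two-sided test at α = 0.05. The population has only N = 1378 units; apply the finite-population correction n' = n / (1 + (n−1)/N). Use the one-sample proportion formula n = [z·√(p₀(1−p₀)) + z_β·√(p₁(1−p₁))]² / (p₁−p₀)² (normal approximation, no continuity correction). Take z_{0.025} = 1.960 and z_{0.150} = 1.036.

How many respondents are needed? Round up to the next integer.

n = 75

n = [z_{α/2}·√(p₀q₀) + z_β·√(p₁q₁)]² / (p₁ − p₀)²
  = [1.960·√(0.77·0.23) + 1.036·√(0.62·0.38)]² / (-0.15)²
  = [1.960·0.4208 + 1.036·0.4854]² / 0.0225
  = [1.3277]² / 0.0225
  = 78.35
Finite-population correction (N = 1378): 78.35 / (1 + (78.35 − 1)/1378) = 74.18.
Round up → n = 75.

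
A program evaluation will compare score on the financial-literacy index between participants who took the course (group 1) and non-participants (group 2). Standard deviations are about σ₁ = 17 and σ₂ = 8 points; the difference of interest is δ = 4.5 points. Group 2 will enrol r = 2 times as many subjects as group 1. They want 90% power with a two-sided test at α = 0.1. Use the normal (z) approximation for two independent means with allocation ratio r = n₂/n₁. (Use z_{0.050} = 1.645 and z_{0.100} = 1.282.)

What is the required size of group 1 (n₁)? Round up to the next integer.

n₁ = (z_{α/2} + z_β)² · (σ₁² + σ₂²/r) / δ²
   = (1.645 + 1.282)² · (17² + 8²/2) / 4.5²
   = 8.5673 · (289 + 32) / 20.25
   = 8.5673 · 321 / 20.25
   = 135.81
Round up → n₁ = 136; n₂ = r·n₁ = 2 × 136 = 272.

n₁ = 136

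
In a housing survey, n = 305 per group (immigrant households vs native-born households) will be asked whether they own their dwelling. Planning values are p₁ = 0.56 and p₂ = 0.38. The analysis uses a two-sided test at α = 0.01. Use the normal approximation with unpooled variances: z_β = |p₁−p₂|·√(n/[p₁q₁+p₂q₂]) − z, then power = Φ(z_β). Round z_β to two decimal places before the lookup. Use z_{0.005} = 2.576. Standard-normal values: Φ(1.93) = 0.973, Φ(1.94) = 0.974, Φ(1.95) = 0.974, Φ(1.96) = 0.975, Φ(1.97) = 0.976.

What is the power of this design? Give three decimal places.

z_β = |p₁−p₂|·√(n/[p₁q₁+p₂q₂]) − z_{α/2}
    = 0.18 · √(305/0.4820) − 2.576
    = 0.18 · 25.1551 − 2.576
    = 4.5279 − 2.576 = 1.9519 → 1.95
Power = Φ(1.95) = 0.974.

Power ≈ 0.974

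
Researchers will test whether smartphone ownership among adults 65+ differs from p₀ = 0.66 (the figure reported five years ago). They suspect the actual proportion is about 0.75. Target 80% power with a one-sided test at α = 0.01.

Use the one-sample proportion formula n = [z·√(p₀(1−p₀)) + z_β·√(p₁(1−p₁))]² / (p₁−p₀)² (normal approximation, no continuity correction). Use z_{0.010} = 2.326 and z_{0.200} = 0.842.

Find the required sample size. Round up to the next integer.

n = 266

n = [z_α·√(p₀q₀) + z_β·√(p₁q₁)]² / (p₁ − p₀)²
  = [2.326·√(0.66·0.34) + 0.842·√(0.75·0.25)]² / (0.09)²
  = [2.326·0.4737 + 0.842·0.4330]² / 0.0081
  = [1.4664]² / 0.0081
  = 265.49
Round up → n = 266.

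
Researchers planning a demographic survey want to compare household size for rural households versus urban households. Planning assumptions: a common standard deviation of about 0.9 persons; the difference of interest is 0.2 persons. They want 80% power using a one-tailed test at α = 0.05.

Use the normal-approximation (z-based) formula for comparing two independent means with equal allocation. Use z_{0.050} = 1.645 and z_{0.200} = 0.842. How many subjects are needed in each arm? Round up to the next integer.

n = 251 per group

n = (z_α + z_β)² · (σ₁² + σ₂²) / δ²
  = (1.645 + 0.842)² · (2·0.9² = 1.62) / 0.2²
  = 6.1852 · 1.62 / 0.04
  = 250.50
Round up → n = 251 per group.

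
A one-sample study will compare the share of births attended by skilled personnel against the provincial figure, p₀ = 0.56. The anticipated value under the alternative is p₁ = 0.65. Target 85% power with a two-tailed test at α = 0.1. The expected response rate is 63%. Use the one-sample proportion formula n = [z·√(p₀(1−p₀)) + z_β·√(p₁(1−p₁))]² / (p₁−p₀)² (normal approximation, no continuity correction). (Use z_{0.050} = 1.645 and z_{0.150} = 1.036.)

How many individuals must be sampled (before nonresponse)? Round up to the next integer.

n = 337

n = [z_{α/2}·√(p₀q₀) + z_β·√(p₁q₁)]² / (p₁ − p₀)²
  = [1.645·√(0.56·0.44) + 1.036·√(0.65·0.35)]² / (0.09)²
  = [1.645·0.4964 + 1.036·0.4770]² / 0.0081
  = [1.3107]² / 0.0081
  = 212.09
Adjust for 63% response: 212.09 / 0.63 = 336.65.
Round up → n = 337.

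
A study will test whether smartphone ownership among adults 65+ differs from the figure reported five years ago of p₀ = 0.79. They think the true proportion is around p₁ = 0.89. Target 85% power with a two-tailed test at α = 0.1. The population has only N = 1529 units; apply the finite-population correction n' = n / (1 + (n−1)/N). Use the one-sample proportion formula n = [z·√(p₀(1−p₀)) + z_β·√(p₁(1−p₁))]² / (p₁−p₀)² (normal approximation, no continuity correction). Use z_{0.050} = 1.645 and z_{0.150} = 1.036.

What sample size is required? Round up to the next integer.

n = 93

n = [z_{α/2}·√(p₀q₀) + z_β·√(p₁q₁)]² / (p₁ − p₀)²
  = [1.645·√(0.79·0.21) + 1.036·√(0.89·0.11)]² / (0.10)²
  = [1.645·0.4073 + 1.036·0.3129]² / 0.0100
  = [0.9942]² / 0.0100
  = 98.84
Finite-population correction (N = 1529): 98.84 / (1 + (98.84 − 1)/1529) = 92.89.
Round up → n = 93.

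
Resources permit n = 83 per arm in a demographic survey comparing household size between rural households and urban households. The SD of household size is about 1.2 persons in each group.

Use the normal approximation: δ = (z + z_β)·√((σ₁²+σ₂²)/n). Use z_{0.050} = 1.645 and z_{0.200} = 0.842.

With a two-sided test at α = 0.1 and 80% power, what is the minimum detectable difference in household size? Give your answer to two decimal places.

Minimum detectable difference ≈ 0.46 persons

δ = (z_{α/2} + z_β) · √((σ₁²+σ₂²)/n)
  = (1.645 + 0.842) · √(2.88/83)
  = 2.487 · √0.0347
  = 2.487 · 0.1863
  = 0.4633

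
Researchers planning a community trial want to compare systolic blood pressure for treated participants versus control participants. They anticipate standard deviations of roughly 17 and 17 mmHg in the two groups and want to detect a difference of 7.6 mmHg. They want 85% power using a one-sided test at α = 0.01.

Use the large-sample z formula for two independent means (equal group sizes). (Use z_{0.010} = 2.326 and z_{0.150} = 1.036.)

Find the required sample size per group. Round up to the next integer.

n = 114 per group

n = (z_α + z_β)² · (σ₁² + σ₂²) / δ²
  = (2.326 + 1.036)² · (17² + 17² = 578) / 7.6²
  = 11.3030 · 578 / 57.76
  = 113.11
Round up → n = 114 per group.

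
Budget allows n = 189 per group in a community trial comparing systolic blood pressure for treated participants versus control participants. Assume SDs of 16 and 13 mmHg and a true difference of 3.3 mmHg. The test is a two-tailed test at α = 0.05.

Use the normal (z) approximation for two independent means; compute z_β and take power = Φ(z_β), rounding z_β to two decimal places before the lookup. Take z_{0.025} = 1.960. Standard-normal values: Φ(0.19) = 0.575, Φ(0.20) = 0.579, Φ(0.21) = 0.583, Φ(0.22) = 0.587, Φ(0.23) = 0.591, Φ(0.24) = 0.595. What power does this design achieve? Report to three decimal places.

z_β = δ·√(n/(σ₁²+σ₂²)) − z_{α/2}
    = 3.3 · √(189/425) − 1.960
    = 3.3 · 0.66686 − 1.960
    = 2.2006 − 1.960 = 0.2406 → 0.24
Power = Φ(0.24) = 0.595.

Power ≈ 0.595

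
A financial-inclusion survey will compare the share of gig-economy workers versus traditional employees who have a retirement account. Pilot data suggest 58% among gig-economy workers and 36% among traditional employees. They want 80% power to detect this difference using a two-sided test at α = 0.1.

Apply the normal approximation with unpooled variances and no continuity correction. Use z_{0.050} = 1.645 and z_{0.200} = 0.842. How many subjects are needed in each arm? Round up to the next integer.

n = 61 per group

n = (z_{α/2} + z_β)² · [p₁(1−p₁) + p₂(1−p₂)] / (p₁ − p₂)²
  = (1.645 + 0.842)² · (0.58·0.42 + 0.36·0.64) / (0.22)²
  = (2.487)² · (0.2436 + 0.2304) / 0.0484
  = 6.1852 · 0.4740 / 0.0484
  = 60.57
Round up → n = 61 per group.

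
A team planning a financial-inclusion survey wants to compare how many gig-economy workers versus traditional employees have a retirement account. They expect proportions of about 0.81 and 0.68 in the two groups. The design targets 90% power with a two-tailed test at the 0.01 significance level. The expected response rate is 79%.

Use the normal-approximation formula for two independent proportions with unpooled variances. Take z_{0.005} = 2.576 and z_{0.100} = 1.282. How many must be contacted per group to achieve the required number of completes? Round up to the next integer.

n = (z_{α/2} + z_β)² · [p₁(1−p₁) + p₂(1−p₂)] / (p₁ − p₂)²
  = (2.576 + 1.282)² · (0.81·0.19 + 0.68·0.32) / (0.13)²
  = (3.858)² · (0.1539 + 0.2176) / 0.0169
  = 14.8842 · 0.3715 / 0.0169
  = 327.19
Adjust for 79% response: 327.19 / 0.79 = 414.16.
Round up → n = 415 per group.

n = 415 per group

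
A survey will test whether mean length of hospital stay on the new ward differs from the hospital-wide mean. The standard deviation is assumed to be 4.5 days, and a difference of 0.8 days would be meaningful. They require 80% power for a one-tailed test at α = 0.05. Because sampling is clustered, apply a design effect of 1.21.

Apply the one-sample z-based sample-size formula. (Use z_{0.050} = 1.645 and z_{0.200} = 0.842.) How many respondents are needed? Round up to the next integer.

n = 237

n = (z_α + z_β)² · σ² / δ²
  = (1.645 + 0.842)² · 4.5² / 0.8²
  = 6.1852 · 20.25 / 0.64
  = 195.70
Design effect: 1.21 × 195.70 = 236.80.
Round up → n = 237.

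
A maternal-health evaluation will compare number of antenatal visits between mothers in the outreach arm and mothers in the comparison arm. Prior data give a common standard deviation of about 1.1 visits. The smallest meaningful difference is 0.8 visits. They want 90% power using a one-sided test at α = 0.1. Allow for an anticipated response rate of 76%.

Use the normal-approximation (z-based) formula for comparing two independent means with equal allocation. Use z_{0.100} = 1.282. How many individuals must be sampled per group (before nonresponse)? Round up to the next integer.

n = (z_α + z_β)² · (σ₁² + σ₂²) / δ²
  = (1.282 + 1.282)² · (2·1.1² = 2.42) / 0.8²
  = 6.5741 · 2.42 / 0.64
  = 24.86
Adjust for 76% response: 24.86 / 0.76 = 32.71.
Round up → n = 33 per group.

n = 33 per group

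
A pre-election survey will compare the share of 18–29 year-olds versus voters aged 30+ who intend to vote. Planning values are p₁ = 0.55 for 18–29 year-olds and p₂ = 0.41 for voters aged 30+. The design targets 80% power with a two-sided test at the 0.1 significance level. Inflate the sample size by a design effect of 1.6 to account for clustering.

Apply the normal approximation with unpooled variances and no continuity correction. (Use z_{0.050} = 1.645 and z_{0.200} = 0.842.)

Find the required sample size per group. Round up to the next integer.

n = 248 per group

n = (z_{α/2} + z_β)² · [p₁(1−p₁) + p₂(1−p₂)] / (p₁ − p₂)²
  = (1.645 + 0.842)² · (0.55·0.45 + 0.41·0.59) / (0.14)²
  = (2.487)² · (0.2475 + 0.2419) / 0.0196
  = 6.1852 · 0.4894 / 0.0196
  = 154.44
Design effect: 1.6 × 154.44 = 247.10.
Round up → n = 248 per group.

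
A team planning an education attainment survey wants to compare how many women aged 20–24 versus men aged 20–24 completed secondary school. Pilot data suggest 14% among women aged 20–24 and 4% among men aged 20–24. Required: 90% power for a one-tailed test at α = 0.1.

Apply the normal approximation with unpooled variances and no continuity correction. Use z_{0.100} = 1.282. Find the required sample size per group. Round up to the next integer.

n = 105 per group

n = (z_α + z_β)² · [p₁(1−p₁) + p₂(1−p₂)] / (p₁ − p₂)²
  = (1.282 + 1.282)² · (0.14·0.86 + 0.04·0.96) / (0.10)²
  = (2.564)² · (0.1204 + 0.0384) / 0.0100
  = 6.5741 · 0.1588 / 0.0100
  = 104.40
Round up → n = 105 per group.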